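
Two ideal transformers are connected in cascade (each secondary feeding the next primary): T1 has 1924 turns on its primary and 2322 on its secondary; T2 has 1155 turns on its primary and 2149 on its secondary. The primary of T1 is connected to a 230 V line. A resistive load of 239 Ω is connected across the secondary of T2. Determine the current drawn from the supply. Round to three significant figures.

After T1: V = 230.00 × 2322/1924 = 277.58 V.
After T2: V = 277.58 × 2149/1155 = 516.46 V.
I_load = 516.46/239 = 2.1609 A, so P_out = 516.46 × 2.1609 = 1116.0 W.
All ideal ⇒ P_in = P_out, so I_supply = 1116.0/230 = 4.85 A.

I_supply ≈ 4.85 A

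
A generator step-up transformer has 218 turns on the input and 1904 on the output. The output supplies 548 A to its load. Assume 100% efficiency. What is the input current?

For an ideal transformer I_in/I_out = N_out/N_in, so I_in = 548 × 1904/218 = 4790 A.

I_in ≈ 4790 A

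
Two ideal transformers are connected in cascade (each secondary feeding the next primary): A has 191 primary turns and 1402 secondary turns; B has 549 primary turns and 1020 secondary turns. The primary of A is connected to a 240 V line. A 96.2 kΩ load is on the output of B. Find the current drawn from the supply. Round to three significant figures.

I_supply ≈ 0.464 A

After A: V = 240.00 × 1402/191 = 1761.7 V.
After B: V = 1761.7 × 1020/549 = 3273.1 V.
I_load = 3273.1/96200 = 0.034023 A, so P_out = 3273.1 × 0.034023 = 111.36 W.
All ideal ⇒ P_in = P_out, so I_supply = 111.36/240 = 0.464 A.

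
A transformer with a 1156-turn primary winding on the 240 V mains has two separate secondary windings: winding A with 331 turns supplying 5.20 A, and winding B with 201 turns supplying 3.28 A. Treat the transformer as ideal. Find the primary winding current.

V_A = 240 × 331/1156 = 68.720 V; V_B = 240 × 201/1156 = 41.730 V.
P_out = V_A I_A + V_B I_B = 68.720×5.20 + 41.730×3.28 = 357.34 + 136.87 = 494.22 W.
Ideal ⇒ P_in = P_out, so I_p = P_out/V_p = 494.22/240 = 2.06 A.

I_p ≈ 2.06 A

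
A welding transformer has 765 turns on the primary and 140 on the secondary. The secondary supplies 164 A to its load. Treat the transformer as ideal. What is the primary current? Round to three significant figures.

I_p ≈ 30.0 A

For an ideal transformer I_p/I_s = N_s/N_p, so I_p = 164 × 140/765 = 30.0 A.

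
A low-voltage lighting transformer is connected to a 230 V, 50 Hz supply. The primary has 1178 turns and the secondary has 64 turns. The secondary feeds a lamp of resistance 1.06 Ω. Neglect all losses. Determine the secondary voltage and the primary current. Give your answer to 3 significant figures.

V_s = V_p × N_s/N_p = 230 × 64/1178 = 12.496 V.
I_s = V_s/R = 12.496/1.06 = 11.788 A.
I_p = I_s × N_s/N_p = 11.788 × 64/1178 = 0.640 A.

V_s ≈ 12.5 V, I_p ≈ 0.640 A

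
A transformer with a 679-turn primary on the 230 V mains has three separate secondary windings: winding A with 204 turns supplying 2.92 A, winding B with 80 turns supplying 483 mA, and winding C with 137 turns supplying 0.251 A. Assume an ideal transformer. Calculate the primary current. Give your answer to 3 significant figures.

V_A = 230 × 204/679 = 69.102 V; V_B = 230 × 80/679 = 27.099 V; V_C = 230 × 137/679 = 46.406 V.
P_out = V_A I_A + V_B I_B + V_C I_C = 69.102×2.92 + 27.099×0.483 + 46.406×0.251 = 201.78 + 13.089 + 11.648 = 226.51 W.
Ideal ⇒ P_in = P_out, so I_p = P_out/V_p = 226.51/230 = 0.985 A.

I_p ≈ 0.985 A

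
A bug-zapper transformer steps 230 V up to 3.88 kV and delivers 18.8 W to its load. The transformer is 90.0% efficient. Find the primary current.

I_p ≈ 0.0908 A

P_in = P_out/η = 18.8/0.900 = 20.889 W.
I_p = P_in/V_p = 20.889/230 = 0.0908 A.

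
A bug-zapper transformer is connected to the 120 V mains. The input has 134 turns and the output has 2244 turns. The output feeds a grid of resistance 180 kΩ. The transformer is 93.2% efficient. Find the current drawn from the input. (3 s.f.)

V_out = 120 × 2244/134 = 2009.6 V.
I_out = V_out/R = 2009.6/180000 = 0.011164 A.
P_out = V_out I_out = 2009.6 × 0.011164 = 22.435 W.
P_in = P_out/η = 22.435/0.932 = 24.072 W.
I_in = P_in/V_in = 24.072/120 = 0.201 A.

I_in ≈ 0.201 A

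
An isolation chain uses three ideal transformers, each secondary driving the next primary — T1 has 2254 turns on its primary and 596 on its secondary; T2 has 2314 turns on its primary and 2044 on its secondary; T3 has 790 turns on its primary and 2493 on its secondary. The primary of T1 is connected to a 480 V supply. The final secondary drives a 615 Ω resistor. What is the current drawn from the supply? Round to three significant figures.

Secondary of T1: V = 480.00 × 596/2254 = 126.92 V.
Secondary of T2: V = 126.92 × 2044/2314 = 112.11 V.
Secondary of T3: V = 112.11 × 2493/790 = 353.79 V.
I_load = 353.79/615 = 0.57527 A, so P_out = 353.79 × 0.57527 = 203.52 W.
All ideal ⇒ P_in = P_out, so I_supply = 203.52/480 = 0.424 A.

I_supply ≈ 0.424 A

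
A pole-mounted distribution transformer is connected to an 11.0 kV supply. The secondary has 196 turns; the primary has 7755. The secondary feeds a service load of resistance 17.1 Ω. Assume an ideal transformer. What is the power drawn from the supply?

P ≈ 4520 W

V_s = V_p × N_s/N_p = 11000 × 196/7755 = 278.01 V.
I_s = V_s/R = 278.01/17.1 = 16.258 A.
I_p = I_s × N_s/N_p = 16.258 × 196/7755 = 0.41091 A.
P = V_p I_p = 11000 × 0.41091 = 4520 W.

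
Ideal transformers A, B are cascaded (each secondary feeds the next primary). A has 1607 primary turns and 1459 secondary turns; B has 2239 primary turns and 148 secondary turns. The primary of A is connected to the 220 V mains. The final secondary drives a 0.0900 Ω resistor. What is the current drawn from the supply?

I_supply ≈ 8.80 A

Secondary of A: V = 220.00 × 1459/1607 = 199.74 V.
Secondary of B: V = 199.74 × 148/2239 = 13.203 V.
I_load = 13.203/0.0900 = 146.70 A, so P_out = 13.203 × 146.70 = 1936.9 W.
All ideal ⇒ P_in = P_out, so I_supply = 1936.9/220 = 8.80 A.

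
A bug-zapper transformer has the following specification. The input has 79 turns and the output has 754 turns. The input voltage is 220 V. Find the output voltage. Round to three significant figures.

V_out ≈ 2100 V

V_out/V_in = N_out/N_in, so V_out = 220 × 754/79 = 2100 V.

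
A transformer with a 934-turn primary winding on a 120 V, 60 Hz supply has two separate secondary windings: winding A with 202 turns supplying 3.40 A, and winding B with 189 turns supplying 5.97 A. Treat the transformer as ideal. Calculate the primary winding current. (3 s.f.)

V_A = 120 × 202/934 = 25.953 V; V_B = 120 × 189/934 = 24.283 V.
P_out = V_A I_A + V_B I_B = 25.953×3.40 + 24.283×5.97 = 88.240 + 144.97 = 233.21 W.
Ideal ⇒ P_in = P_out, so I_p = P_out/V_p = 233.21/120 = 1.94 A.

I_p ≈ 1.94 A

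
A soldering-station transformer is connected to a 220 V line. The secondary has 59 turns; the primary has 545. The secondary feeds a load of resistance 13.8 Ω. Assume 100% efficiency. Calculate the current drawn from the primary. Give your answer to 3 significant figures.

I_p ≈ 0.187 A

V_s = V_p × N_s/N_p = 220 × 59/545 = 23.817 V.
I_s = V_s/R = 23.817/13.8 = 1.7258 A.
For an ideal transformer I_p N_p = I_s N_s, so I_p = 1.7258 × 59/545 = 0.187 A.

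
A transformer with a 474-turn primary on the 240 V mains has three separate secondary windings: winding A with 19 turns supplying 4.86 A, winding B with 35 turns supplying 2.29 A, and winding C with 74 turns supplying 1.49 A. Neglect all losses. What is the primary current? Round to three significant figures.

V_A = 240 × 19/474 = 9.6203 V; V_B = 240 × 35/474 = 17.722 V; V_C = 240 × 74/474 = 37.468 V.
P_out = V_A I_A + V_B I_B + V_C I_C = 9.6203×4.86 + 17.722×2.29 + 37.468×1.49 = 46.754 + 40.582 + 55.828 = 143.16 W.
Ideal ⇒ P_in = P_out, so I_p = P_out/V_p = 143.16/240 = 0.597 A.

I_p ≈ 0.597 A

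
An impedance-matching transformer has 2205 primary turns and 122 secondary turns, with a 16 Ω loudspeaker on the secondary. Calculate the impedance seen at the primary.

Z_p = (N_p/N_s)² × Z_s = (2205/122)² × 16 = 5230 Ω.

Z_p ≈ 5230 Ω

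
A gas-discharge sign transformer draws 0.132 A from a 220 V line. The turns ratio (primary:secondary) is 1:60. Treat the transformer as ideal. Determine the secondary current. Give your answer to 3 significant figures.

I_s/I_p = N_p/N_s, so I_s = 0.132 × 1/60 = 0.00220 A.

I_s ≈ 0.00220 A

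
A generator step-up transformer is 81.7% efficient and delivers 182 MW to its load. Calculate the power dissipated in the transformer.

P_loss ≈ 4.08×10^7 W

P_in = P_out/η = 1.82×10^8/0.817 = 2.22766×10^8 W.
P_loss = P_in − P_out = 2.22766×10^8 − 1.82×10^8 = 4.08×10^7 W.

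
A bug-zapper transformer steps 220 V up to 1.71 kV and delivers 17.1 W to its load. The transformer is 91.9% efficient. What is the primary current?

P_in = P_out/η = 17.1/0.919 = 18.607 W.
I_p = P_in/V_p = 18.607/220 = 0.0846 A.

I_p ≈ 0.0846 A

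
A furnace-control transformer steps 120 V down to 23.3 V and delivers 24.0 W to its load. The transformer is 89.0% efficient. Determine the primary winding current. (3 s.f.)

P_in = P_out/η = 24.0/0.890 = 26.966 W.
I_p = P_in/V_p = 26.966/120 = 0.225 A.

I_p ≈ 0.225 A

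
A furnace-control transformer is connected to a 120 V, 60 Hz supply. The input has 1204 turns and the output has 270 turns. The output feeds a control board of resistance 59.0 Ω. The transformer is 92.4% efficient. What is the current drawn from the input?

I_in ≈ 0.111 A

V_out = 120 × 270/1204 = 26.910 V.
I_out = V_out/R = 26.910/59.0 = 0.45611 A.
P_out = V_out I_out = 26.910 × 0.45611 = 12.274 W.
P_in = P_out/η = 12.274/0.924 = 13.284 W.
I_in = P_in/V_in = 13.284/120 = 0.111 A.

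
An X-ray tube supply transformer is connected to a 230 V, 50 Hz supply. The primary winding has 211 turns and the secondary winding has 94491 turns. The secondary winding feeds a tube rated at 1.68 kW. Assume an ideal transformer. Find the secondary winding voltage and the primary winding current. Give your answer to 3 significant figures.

V_s = V_p × N_s/N_p = 230 × 94491/211 = 103000 V.
I_s = P/V_s = 1680/103000 = 0.016311 A.
I_p = I_s × N_s/N_p = 0.016311 × 94491/211 = 7.30 A.

V_s ≈ 103000 V, I_p ≈ 7.30 A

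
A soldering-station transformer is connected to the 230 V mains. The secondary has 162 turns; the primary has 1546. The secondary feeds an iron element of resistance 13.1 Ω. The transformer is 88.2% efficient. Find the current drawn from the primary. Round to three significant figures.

V_s = 230 × 162/1546 = 24.101 V.
I_s = V_s/R = 24.101/13.1 = 1.8398 A.
P_out = V_s I_s = 24.101 × 1.8398 = 44.340 W.
P_in = P_out/η = 44.340/0.882 = 50.272 W.
I_p = P_in/V_p = 50.272/230 = 0.219 A.

I_p ≈ 0.219 A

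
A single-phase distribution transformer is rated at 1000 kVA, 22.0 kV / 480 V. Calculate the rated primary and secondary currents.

I_p = S/V_p = 1000000/22000 = 45.5 A.
I_s = S/V_s = 1000000/480 = 2080 A.

I_p ≈ 45.5 A, I_s ≈ 2080 A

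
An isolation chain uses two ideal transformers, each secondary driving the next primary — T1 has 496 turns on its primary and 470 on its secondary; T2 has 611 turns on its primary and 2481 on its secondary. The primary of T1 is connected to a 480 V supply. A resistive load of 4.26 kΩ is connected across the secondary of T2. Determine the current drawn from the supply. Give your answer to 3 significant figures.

I_supply ≈ 1.67 A

Secondary of T1: V = 480.00 × 470/496 = 454.84 V.
Secondary of T2: V = 454.84 × 2481/611 = 1846.9 V.
I_load = 1846.9/4260 = 0.43354 A, so P_out = 1846.9 × 0.43354 = 800.71 W.
All ideal ⇒ P_in = P_out, so I_supply = 800.71/480 = 1.67 A.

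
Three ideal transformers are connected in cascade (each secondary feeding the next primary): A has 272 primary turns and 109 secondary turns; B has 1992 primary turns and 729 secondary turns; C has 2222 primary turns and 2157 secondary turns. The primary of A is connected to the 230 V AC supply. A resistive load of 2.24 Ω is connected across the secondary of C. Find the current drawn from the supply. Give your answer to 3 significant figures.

After A: V = 230.00 × 109/272 = 92.169 V.
After B: V = 92.169 × 729/1992 = 33.731 V.
After C: V = 33.731 × 2157/2222 = 32.744 V.
I_load = 32.744/2.24 = 14.618 A, so P_out = 32.744 × 14.618 = 478.64 W.
All ideal ⇒ P_in = P_out, so I_supply = 478.64/230 = 2.08 A.

I_supply ≈ 2.08 A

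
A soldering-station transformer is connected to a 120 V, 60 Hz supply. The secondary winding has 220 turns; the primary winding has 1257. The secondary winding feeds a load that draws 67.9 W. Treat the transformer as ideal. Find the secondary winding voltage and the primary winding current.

V_s = V_p × N_s/N_p = 120 × 220/1257 = 21.002 V.
I_s = P/V_s = 67.9/21.002 = 3.2330 A.
I_p = I_s × N_s/N_p = 3.2330 × 220/1257 = 0.566 A.

V_s ≈ 21.0 V, I_p ≈ 0.566 A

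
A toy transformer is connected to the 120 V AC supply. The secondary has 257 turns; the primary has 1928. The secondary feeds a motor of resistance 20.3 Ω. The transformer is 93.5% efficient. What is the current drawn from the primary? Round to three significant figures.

V_s = 120 × 257/1928 = 15.996 V.
I_s = V_s/R = 15.996/20.3 = 0.78797 A.
P_out = V_s I_s = 15.996 × 0.78797 = 12.604 W.
P_in = P_out/η = 12.604/0.935 = 13.481 W.
I_p = P_in/V_p = 13.481/120 = 0.112 A.

I_p ≈ 0.112 A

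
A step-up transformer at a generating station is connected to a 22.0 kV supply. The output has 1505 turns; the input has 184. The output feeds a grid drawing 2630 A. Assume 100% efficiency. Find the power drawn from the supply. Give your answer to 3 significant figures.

P ≈ 4.73×10^8 W

I_in = I_out × N_out/N_in = 2630 × 1505/184 = 21512 A.
P = V_in I_in = 22000 × 21512 = 4.73×10^8 W.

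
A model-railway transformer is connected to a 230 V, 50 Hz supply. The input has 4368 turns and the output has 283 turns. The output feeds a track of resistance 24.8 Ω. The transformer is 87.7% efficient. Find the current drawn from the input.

I_in ≈ 0.0444 A

V_out = 230 × 283/4368 = 14.902 V.
I_out = V_out/R = 14.902/24.8 = 0.60087 A.
P_out = V_out I_out = 14.902 × 0.60087 = 8.9539 W.
P_in = P_out/η = 8.9539/0.877 = 10.210 W.
I_in = P_in/V_in = 10.210/230 = 0.0444 A.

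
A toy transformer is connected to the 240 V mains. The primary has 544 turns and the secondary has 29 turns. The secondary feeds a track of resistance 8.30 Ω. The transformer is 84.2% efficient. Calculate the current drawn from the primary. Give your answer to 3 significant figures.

I_p ≈ 0.0976 A

V_s = 240 × 29/544 = 12.794 V.
I_s = V_s/R = 12.794/8.30 = 1.5415 A.
P_out = V_s I_s = 12.794 × 1.5415 = 19.722 W.
P_in = P_out/η = 19.722/0.842 = 23.422 W.
I_p = P_in/V_p = 23.422/240 = 0.0976 A.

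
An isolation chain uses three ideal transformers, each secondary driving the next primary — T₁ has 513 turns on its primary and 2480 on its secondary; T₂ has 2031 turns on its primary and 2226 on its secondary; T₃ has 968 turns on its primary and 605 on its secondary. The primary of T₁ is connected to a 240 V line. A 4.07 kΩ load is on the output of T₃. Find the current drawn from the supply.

I_supply ≈ 0.647 A

Secondary of T₁: V = 240.00 × 2480/513 = 1160.2 V.
Secondary of T₂: V = 1160.2 × 2226/2031 = 1271.6 V.
Secondary of T₃: V = 1271.6 × 605/968 = 794.77 V.
I_load = 794.77/4070 = 0.19527 A, so P_out = 794.77 × 0.19527 = 155.20 W.
All ideal ⇒ P_in = P_out, so I_supply = 155.20/240 = 0.647 A.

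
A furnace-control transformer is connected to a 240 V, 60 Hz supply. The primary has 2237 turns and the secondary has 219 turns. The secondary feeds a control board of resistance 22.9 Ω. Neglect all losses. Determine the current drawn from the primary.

I_p ≈ 0.100 A

V_s = V_p × N_s/N_p = 240 × 219/2237 = 23.496 V.
I_s = V_s/R = 23.496/22.9 = 1.0260 A.
For an ideal transformer I_p N_p = I_s N_s, so I_p = 1.0260 × 219/2237 = 0.100 A.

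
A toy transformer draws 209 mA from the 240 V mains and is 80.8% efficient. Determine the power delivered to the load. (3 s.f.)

P_in = V_p I_p = 240 × 0.209 = 50.160 W.
P_out = η P_in = 0.808 × 50.160 = 40.5 W.

P_out ≈ 40.5 W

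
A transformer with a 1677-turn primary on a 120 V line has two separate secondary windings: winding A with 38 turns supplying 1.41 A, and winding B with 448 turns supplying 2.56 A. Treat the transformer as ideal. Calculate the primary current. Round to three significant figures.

I_p ≈ 0.716 A

V_A = 120 × 38/1677 = 2.7191 V; V_B = 120 × 448/1677 = 32.057 V.
P_out = V_A I_A + V_B I_B = 2.7191×1.41 + 32.057×2.56 = 3.8340 + 82.067 = 85.901 W.
Ideal ⇒ P_in = P_out, so I_p = P_out/V_p = 85.901/120 = 0.716 A.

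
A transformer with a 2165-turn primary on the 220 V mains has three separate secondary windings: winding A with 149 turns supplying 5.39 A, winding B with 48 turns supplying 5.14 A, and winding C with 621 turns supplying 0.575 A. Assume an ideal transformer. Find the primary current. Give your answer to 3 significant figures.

V_A = 220 × 149/2165 = 15.141 V; V_B = 220 × 48/2165 = 4.8776 V; V_C = 220 × 621/2165 = 63.104 V.
P_out = V_A I_A + V_B I_B + V_C I_C = 15.141×5.39 + 4.8776×5.14 + 63.104×0.575 = 81.609 + 25.071 + 36.285 = 142.96 W.
Ideal ⇒ P_in = P_out, so I_p = P_out/V_p = 142.96/220 = 0.650 A.

I_p ≈ 0.650 A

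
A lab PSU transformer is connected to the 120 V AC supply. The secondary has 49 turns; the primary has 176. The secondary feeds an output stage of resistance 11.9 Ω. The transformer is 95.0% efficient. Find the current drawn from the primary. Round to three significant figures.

V_s = 120 × 49/176 = 33.409 V.
I_s = V_s/R = 33.409/11.9 = 2.8075 A.
P_out = V_s I_s = 33.409 × 2.8075 = 93.796 W.
P_in = P_out/η = 93.796/0.950 = 98.732 W.
I_p = P_in/V_p = 98.732/120 = 0.823 A.

I_p ≈ 0.823 A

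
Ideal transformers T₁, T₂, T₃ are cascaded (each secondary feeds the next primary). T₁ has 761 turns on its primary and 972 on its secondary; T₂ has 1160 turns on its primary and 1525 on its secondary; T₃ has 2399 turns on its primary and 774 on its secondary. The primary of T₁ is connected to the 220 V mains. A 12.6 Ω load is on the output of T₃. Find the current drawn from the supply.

I_supply ≈ 5.12 A

After T₁: V = 220.00 × 972/761 = 281.00 V.
After T₂: V = 281.00 × 1525/1160 = 369.42 V.
After T₃: V = 369.42 × 774/2399 = 119.19 V.
I_load = 119.19/12.6 = 9.4592 A, so P_out = 119.19 × 9.4592 = 1127.4 W.
All ideal ⇒ P_in = P_out, so I_supply = 1127.4/220 = 5.12 A.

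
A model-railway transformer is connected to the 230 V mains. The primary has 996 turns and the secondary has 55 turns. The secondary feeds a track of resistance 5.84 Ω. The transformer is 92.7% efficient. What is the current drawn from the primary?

V_s = 230 × 55/996 = 12.701 V.
I_s = V_s/R = 12.701/5.84 = 2.1748 A.
P_out = V_s I_s = 12.701 × 2.1748 = 27.622 W.
P_in = P_out/η = 27.622/0.927 = 29.797 W.
I_p = P_in/V_p = 29.797/230 = 0.130 A.

I_p ≈ 0.130 A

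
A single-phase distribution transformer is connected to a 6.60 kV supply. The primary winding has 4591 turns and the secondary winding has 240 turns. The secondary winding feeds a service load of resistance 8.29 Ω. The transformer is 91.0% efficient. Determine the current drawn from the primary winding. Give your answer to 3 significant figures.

V_s = 6600 × 240/4591 = 345.02 V.
I_s = V_s/R = 345.02/8.29 = 41.619 A.
P_out = V_s I_s = 345.02 × 41.619 = 14360 W.
P_in = P_out/η = 14360/0.910 = 15780 W.
I_p = P_in/V_p = 15780/6600 = 2.39 A.

I_p ≈ 2.39 A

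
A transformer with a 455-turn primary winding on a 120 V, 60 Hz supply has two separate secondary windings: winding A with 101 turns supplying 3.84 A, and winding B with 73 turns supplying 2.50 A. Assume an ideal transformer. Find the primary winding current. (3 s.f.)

V_A = 120 × 101/455 = 26.637 V; V_B = 120 × 73/455 = 19.253 V.
P_out = V_A I_A + V_B I_B = 26.637×3.84 + 19.253×2.50 = 102.29 + 48.132 = 150.42 W.
Ideal ⇒ P_in = P_out, so I_p = P_out/V_p = 150.42/120 = 1.25 A.

I_p ≈ 1.25 A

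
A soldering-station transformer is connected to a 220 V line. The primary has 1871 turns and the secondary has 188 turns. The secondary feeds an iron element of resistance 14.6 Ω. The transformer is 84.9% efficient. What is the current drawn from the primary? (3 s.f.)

I_p ≈ 0.179 A

V_s = 220 × 188/1871 = 22.106 V.
I_s = V_s/R = 22.106/14.6 = 1.5141 A.
P_out = V_s I_s = 22.106 × 1.5141 = 33.470 W.
P_in = P_out/η = 33.470/0.849 = 39.423 W.
I_p = P_in/V_p = 39.423/220 = 0.179 A.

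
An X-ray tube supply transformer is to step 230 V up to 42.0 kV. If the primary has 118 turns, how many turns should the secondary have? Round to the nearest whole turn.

N_s/N_p = V_s/V_p, so N_s = 118 × 42000/230 = 21547.8 ≈ 21548 turns.

N_s = 21548 turns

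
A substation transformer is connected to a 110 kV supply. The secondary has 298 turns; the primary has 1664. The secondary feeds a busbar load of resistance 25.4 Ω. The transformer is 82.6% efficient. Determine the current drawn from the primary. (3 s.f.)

V_s = 110000 × 298/1664 = 19700 V.
I_s = V_s/R = 19700/25.4 = 775.57 A.
P_out = V_s I_s = 19700 × 775.57 = 1.5278×10^7 W.
P_in = P_out/η = 1.5278×10^7/0.826 = 1.8497×10^7 W.
I_p = P_in/V_p = 1.8497×10^7/110000 = 168 A.

I_p ≈ 168 A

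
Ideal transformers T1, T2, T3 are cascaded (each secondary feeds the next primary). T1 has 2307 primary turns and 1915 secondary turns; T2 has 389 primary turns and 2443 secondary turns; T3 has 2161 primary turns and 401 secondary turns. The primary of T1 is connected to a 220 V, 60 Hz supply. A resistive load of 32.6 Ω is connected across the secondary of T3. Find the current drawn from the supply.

I_supply ≈ 6.32 A

Secondary of T1: V = 220.00 × 1915/2307 = 182.62 V.
Secondary of T2: V = 182.62 × 2443/389 = 1146.9 V.
Secondary of T3: V = 1146.9 × 401/2161 = 212.82 V.
I_load = 212.82/32.6 = 6.5281 A, so P_out = 212.82 × 6.5281 = 1389.3 W.
All ideal ⇒ P_in = P_out, so I_supply = 1389.3/220 = 6.32 A.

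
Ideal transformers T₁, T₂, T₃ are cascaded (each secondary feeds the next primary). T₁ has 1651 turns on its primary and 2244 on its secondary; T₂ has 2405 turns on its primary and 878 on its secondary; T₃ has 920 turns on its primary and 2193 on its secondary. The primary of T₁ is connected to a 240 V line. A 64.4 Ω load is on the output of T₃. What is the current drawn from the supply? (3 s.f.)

After T₁: V = 240.00 × 2244/1651 = 326.20 V.
After T₂: V = 326.20 × 878/2405 = 119.09 V.
After T₃: V = 119.09 × 2193/920 = 283.87 V.
I_load = 283.87/64.4 = 4.4079 A, so P_out = 283.87 × 4.4079 = 1251.3 W.
All ideal ⇒ P_in = P_out, so I_supply = 1251.3/240 = 5.21 A.

I_supply ≈ 5.21 A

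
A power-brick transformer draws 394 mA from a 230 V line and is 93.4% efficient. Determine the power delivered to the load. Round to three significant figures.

P_out ≈ 84.6 W

P_in = V_in I_in = 230 × 0.394 = 90.620 W.
P_out = η P_in = 0.934 × 90.620 = 84.6 W.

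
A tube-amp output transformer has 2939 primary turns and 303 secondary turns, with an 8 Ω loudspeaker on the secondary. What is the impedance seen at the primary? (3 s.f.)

Z_p = (N_p/N_s)² × Z_s = (2939/303)² × 8 = 753 Ω.

Z_p ≈ 753 Ω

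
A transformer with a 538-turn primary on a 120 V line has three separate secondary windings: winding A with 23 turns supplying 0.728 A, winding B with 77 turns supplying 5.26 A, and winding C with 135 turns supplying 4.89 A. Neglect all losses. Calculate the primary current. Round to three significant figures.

I_p ≈ 2.01 A

V_A = 120 × 23/538 = 5.1301 V; V_B = 120 × 77/538 = 17.175 V; V_C = 120 × 135/538 = 30.112 V.
P_out = V_A I_A + V_B I_B + V_C I_C = 5.1301×0.728 + 17.175×5.26 + 30.112×4.89 = 3.7347 + 90.339 + 147.25 = 241.32 W.
Ideal ⇒ P_in = P_out, so I_p = P_out/V_p = 241.32/120 = 2.01 A.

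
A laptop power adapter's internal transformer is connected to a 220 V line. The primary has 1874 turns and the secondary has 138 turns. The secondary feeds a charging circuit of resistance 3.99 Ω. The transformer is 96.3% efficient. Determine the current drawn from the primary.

V_s = 220 × 138/1874 = 16.201 V.
I_s = V_s/R = 16.201/3.99 = 4.0603 A.
P_out = V_s I_s = 16.201 × 4.0603 = 65.780 W.
P_in = P_out/η = 65.780/0.963 = 68.307 W.
I_p = P_in/V_p = 68.307/220 = 0.310 A.

I_p ≈ 0.310 A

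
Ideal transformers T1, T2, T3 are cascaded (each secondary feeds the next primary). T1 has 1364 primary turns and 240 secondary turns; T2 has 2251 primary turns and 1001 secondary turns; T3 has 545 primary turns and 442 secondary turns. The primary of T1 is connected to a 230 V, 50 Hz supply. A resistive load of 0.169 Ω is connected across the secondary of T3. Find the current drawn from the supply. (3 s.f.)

I_supply ≈ 5.48 A

After T1: V = 230.00 × 240/1364 = 40.469 V.
After T2: V = 40.469 × 1001/2251 = 17.996 V.
After T3: V = 17.996 × 442/545 = 14.595 V.
I_load = 14.595/0.169 = 86.362 A, so P_out = 14.595 × 86.362 = 1260.5 W.
All ideal ⇒ P_in = P_out, so I_supply = 1260.5/230 = 5.48 A.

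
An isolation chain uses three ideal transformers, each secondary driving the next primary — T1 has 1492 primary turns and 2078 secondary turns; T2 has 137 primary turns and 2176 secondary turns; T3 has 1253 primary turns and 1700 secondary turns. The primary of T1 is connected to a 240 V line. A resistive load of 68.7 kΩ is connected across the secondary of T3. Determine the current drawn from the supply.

I_supply ≈ 3.15 A

Secondary of T1: V = 240.00 × 2078/1492 = 334.26 V.
Secondary of T2: V = 334.26 × 2176/137 = 5309.2 V.
Secondary of T3: V = 5309.2 × 1700/1253 = 7203.2 V.
I_load = 7203.2/68700 = 0.10485 A, so P_out = 7203.2 × 0.10485 = 755.25 W.
All ideal ⇒ P_in = P_out, so I_supply = 755.25/240 = 3.15 A.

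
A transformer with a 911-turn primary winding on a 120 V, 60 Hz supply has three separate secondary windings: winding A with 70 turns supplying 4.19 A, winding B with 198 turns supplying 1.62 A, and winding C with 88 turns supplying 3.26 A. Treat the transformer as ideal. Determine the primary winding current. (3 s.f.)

I_p ≈ 0.989 A

V_A = 120 × 70/911 = 9.2206 V; V_B = 120 × 198/911 = 26.081 V; V_C = 120 × 88/911 = 11.592 V.
P_out = V_A I_A + V_B I_B + V_C I_C = 9.2206×4.19 + 26.081×1.62 + 11.592×3.26 = 38.634 + 42.252 + 37.789 = 118.67 W.
Ideal ⇒ P_in = P_out, so I_p = P_out/V_p = 118.67/120 = 0.989 A.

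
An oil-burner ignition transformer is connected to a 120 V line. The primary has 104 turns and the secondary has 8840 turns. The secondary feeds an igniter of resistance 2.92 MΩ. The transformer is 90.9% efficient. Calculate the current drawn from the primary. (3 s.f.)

I_p ≈ 0.327 A

V_s = 120 × 8840/104 = 10200 V.
I_s = V_s/R = 10200/(2.92×10^6) = 0.0034932 A.
P_out = V_s I_s = 10200 × 0.0034932 = 35.630 W.
P_in = P_out/η = 35.630/0.909 = 39.197 W.
I_p = P_in/V_p = 39.197/120 = 0.327 A.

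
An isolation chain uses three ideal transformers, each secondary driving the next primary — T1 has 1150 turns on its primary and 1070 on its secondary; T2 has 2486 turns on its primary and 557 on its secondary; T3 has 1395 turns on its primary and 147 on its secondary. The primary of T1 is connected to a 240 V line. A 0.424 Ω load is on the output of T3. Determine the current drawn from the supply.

Secondary of T1: V = 240.00 × 1070/1150 = 223.30 V.
Secondary of T2: V = 223.30 × 557/2486 = 50.032 V.
Secondary of T3: V = 50.032 × 147/1395 = 5.2722 V.
I_load = 5.2722/0.424 = 12.435 A, so P_out = 5.2722 × 12.435 = 65.558 W.
All ideal ⇒ P_in = P_out, so I_supply = 65.558/240 = 0.273 A.

I_supply ≈ 0.273 A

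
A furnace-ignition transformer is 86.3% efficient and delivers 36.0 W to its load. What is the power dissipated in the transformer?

P_in = P_out/η = 36.0/0.863 = 41.7149 W.
P_loss = P_in − P_out = 41.7149 − 36.0 = 5.71 W.

P_loss ≈ 5.71 W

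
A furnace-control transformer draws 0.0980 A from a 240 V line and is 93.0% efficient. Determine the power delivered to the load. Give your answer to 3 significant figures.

P_out ≈ 21.9 W

P_in = V_in I_in = 240 × 0.0980 = 23.520 W.
P_out = η P_in = 0.930 × 23.520 = 21.9 W.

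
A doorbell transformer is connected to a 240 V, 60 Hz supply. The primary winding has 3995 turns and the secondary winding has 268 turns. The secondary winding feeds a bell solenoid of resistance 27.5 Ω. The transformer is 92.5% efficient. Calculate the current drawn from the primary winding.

V_s = 240 × 268/3995 = 16.100 V.
I_s = V_s/R = 16.100/27.5 = 0.58546 A.
P_out = V_s I_s = 16.100 × 0.58546 = 9.4260 W.
P_in = P_out/η = 9.4260/0.925 = 10.190 W.
I_p = P_in/V_p = 10.190/240 = 0.0425 A.

I_p ≈ 0.0425 A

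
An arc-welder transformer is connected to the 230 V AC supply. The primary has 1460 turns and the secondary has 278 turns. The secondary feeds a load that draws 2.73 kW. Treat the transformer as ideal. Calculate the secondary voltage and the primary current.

V_s ≈ 43.8 V, I_p ≈ 11.9 A

V_s = V_p × N_s/N_p = 230 × 278/1460 = 43.795 V.
I_s = P/V_s = 2730/43.795 = 62.337 A.
I_p = I_s × N_s/N_p = 62.337 × 278/1460 = 11.9 A.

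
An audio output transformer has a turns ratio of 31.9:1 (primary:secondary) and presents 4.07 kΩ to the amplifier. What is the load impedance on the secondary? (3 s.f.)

Z_s ≈ 4.00 Ω

Z_s = Z_p/(N_p/N_s)² = 4070/31.9² = 4.00 Ω.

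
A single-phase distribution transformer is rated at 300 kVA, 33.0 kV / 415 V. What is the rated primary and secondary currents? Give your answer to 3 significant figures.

I_p ≈ 9.09 A, I_s ≈ 723 A

I_p = S/V_p = 300000/33000 = 9.09 A.
I_s = S/V_s = 300000/415 = 723 A.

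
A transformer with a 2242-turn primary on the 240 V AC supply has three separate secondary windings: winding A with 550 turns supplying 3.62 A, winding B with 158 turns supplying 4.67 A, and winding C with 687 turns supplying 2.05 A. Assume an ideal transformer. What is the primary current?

I_p ≈ 1.85 A

V_A = 240 × 550/2242 = 58.876 V; V_B = 240 × 158/2242 = 16.913 V; V_C = 240 × 687/2242 = 73.541 V.
P_out = V_A I_A + V_B I_B + V_C I_C = 58.876×3.62 + 16.913×4.67 + 73.541×2.05 = 213.13 + 78.986 + 150.76 = 442.88 W.
Ideal ⇒ P_in = P_out, so I_p = P_out/V_p = 442.88/240 = 1.85 A.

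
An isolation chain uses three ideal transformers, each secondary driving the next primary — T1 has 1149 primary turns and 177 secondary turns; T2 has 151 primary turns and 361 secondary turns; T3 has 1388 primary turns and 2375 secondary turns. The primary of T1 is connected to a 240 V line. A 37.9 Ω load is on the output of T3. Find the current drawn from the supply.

Secondary of T1: V = 240.00 × 177/1149 = 36.971 V.
Secondary of T2: V = 36.971 × 361/151 = 88.388 V.
Secondary of T3: V = 88.388 × 2375/1388 = 151.24 V.
I_load = 151.24/37.9 = 3.9905 A, so P_out = 151.24 × 3.9905 = 603.53 W.
All ideal ⇒ P_in = P_out, so I_supply = 603.53/240 = 2.51 A.

I_supply ≈ 2.51 A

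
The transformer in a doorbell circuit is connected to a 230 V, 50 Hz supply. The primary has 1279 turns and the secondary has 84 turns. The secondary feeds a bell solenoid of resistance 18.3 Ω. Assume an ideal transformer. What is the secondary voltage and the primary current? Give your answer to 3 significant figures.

V_s ≈ 15.1 V, I_p ≈ 0.0542 A

V_s = V_p × N_s/N_p = 230 × 84/1279 = 15.106 V.
I_s = V_s/R = 15.106/18.3 = 0.82544 A.
I_p = I_s × N_s/N_p = 0.82544 × 84/1279 = 0.0542 A.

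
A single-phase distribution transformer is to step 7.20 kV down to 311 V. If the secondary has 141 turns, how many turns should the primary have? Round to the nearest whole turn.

N_p = 3264 turns

N_p/N_s = V_p/V_s, so N_p = 141 × 7200/311 = 3264.3 ≈ 3264 turns.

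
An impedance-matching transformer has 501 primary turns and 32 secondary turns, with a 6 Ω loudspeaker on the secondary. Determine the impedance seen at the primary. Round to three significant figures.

Z_p ≈ 1470 Ω

Z_p = (N_p/N_s)² × Z_s = (501/32)² × 6 = 1470 Ω.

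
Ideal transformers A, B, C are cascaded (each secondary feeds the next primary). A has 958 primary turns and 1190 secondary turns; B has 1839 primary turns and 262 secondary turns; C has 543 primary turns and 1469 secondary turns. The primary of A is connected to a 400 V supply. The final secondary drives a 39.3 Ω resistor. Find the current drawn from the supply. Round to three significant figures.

I_supply ≈ 2.33 A

Secondary of A: V = 400.00 × 1190/958 = 496.87 V.
Secondary of B: V = 496.87 × 262/1839 = 70.788 V.
Secondary of C: V = 70.788 × 1469/543 = 191.51 V.
I_load = 191.51/39.3 = 4.8729 A, so P_out = 191.51 × 4.8729 = 933.20 W.
All ideal ⇒ P_in = P_out, so I_supply = 933.20/400 = 2.33 A.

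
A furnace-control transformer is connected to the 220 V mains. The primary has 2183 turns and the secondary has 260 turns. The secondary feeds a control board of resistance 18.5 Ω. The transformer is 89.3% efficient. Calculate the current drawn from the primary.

V_s = 220 × 260/2183 = 26.202 V.
I_s = V_s/R = 26.202/18.5 = 1.4163 A.
P_out = V_s I_s = 26.202 × 1.4163 = 37.112 W.
P_in = P_out/η = 37.112/0.893 = 41.559 W.
I_p = P_in/V_p = 41.559/220 = 0.189 A.

I_p ≈ 0.189 A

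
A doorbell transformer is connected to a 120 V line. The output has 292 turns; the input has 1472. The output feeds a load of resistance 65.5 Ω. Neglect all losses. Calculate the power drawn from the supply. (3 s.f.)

P ≈ 8.65 W

V_out = V_in × N_out/N_in = 120 × 292/1472 = 23.804 V.
I_out = V_out/R = 23.804/65.5 = 0.36343 A.
I_in = I_out × N_out/N_in = 0.36343 × 292/1472 = 0.072092 A.
P = V_in I_in = 120 × 0.072092 = 8.65 W.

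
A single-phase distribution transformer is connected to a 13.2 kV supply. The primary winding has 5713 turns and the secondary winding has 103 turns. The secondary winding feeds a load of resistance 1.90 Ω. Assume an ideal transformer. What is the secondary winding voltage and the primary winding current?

V_s ≈ 238 V, I_p ≈ 2.26 A

V_s = V_p × N_s/N_p = 13200 × 103/5713 = 237.98 V.
I_s = V_s/R = 237.98/1.90 = 125.25 A.
I_p = I_s × N_s/N_p = 125.25 × 103/5713 = 2.26 A.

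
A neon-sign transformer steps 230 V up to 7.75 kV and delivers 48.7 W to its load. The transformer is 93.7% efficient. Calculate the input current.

P_in = P_out/η = 48.7/0.937 = 51.974 W.
I_in = P_in/V_in = 51.974/230 = 0.226 A.

I_in ≈ 0.226 A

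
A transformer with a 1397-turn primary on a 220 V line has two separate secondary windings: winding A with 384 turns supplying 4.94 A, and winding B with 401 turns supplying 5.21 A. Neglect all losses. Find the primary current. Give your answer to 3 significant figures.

V_A = 220 × 384/1397 = 60.472 V; V_B = 220 × 401/1397 = 63.150 V.
P_out = V_A I_A + V_B I_B = 60.472×4.94 + 63.150×5.21 = 298.73 + 329.01 = 627.74 W.
Ideal ⇒ P_in = P_out, so I_p = P_out/V_p = 627.74/220 = 2.85 A.

I_p ≈ 2.85 A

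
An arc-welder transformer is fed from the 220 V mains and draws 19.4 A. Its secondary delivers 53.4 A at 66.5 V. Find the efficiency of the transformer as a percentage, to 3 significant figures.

η ≈ 83.2%

P_in = 220 × 19.4 = 4268.00 W.
P_out = 66.5 × 53.4 = 3551.10 W.
η = P_out/P_in = 3551.10/4268.00 = 0.832.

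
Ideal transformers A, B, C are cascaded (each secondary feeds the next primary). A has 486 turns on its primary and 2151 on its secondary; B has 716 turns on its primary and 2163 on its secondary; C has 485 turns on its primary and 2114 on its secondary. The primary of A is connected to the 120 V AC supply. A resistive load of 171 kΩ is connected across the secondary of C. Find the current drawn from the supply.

After A: V = 120.00 × 2151/486 = 531.11 V.
After B: V = 531.11 × 2163/716 = 1604.5 V.
After C: V = 1604.5 × 2114/485 = 6993.5 V.
I_load = 6993.5/171000 = 0.040897 A, so P_out = 6993.5 × 0.040897 = 286.01 W.
All ideal ⇒ P_in = P_out, so I_supply = 286.01/120 = 2.38 A.

I_supply ≈ 2.38 A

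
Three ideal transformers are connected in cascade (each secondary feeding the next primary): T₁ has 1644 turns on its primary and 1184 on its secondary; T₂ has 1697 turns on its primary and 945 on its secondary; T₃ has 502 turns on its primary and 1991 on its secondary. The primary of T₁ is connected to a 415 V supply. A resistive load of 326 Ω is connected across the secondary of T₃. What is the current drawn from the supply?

I_supply ≈ 3.22 A

After T₁: V = 415.00 × 1184/1644 = 298.88 V.
After T₂: V = 298.88 × 945/1697 = 166.44 V.
After T₃: V = 166.44 × 1991/502 = 660.11 V.
I_load = 660.11/326 = 2.0249 A, so P_out = 660.11 × 2.0249 = 1336.6 W.
All ideal ⇒ P_in = P_out, so I_supply = 1336.6/415 = 3.22 A.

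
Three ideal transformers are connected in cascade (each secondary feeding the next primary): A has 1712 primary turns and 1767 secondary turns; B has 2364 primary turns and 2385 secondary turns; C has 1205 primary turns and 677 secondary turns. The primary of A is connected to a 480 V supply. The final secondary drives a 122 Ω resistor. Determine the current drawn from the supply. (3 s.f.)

Secondary of A: V = 480.00 × 1767/1712 = 495.42 V.
Secondary of B: V = 495.42 × 2385/2364 = 499.82 V.
Secondary of C: V = 499.82 × 677/1205 = 280.81 V.
I_load = 280.81/122 = 2.3017 A, so P_out = 280.81 × 2.3017 = 646.36 W.
All ideal ⇒ P_in = P_out, so I_supply = 646.36/480 = 1.35 A.

I_supply ≈ 1.35 A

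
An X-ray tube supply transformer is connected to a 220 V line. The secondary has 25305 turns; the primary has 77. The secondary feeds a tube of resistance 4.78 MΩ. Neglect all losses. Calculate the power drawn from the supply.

V_s = V_p × N_s/N_p = 220 × 25305/77 = 72300 V.
I_s = V_s/R = 72300/(4.78×10^6) = 0.015126 A.
I_p = I_s × N_s/N_p = 0.015126 × 25305/77 = 4.9708 A.
P = V_p I_p = 220 × 4.9708 = 1090 W.

P ≈ 1090 W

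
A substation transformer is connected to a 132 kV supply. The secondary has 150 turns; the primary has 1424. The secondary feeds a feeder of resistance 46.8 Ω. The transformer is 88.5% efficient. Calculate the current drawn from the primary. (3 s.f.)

V_s = 132000 × 150/1424 = 13904 V.
I_s = V_s/R = 13904/46.8 = 297.10 A.
P_out = V_s I_s = 13904 × 297.10 = 4.1311×10^6 W.
P_in = P_out/η = 4.1311×10^6/0.885 = 4.6679×10^6 W.
I_p = P_in/V_p = 4.6679×10^6/132000 = 35.4 A.

I_p ≈ 35.4 A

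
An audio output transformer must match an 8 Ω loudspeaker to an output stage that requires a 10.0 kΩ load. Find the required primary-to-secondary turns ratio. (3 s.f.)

N_p/N_s ≈ 35.4

Z_p/Z_s = (N_p/N_s)², so N_p/N_s = √(10000/8) = √1250 = 35.4.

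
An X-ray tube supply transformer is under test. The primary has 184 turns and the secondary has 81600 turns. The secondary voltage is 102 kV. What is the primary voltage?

V_p ≈ 230 V

V_p/V_s = N_p/N_s, so V_p = 102000 × 184/81600 = 230 V.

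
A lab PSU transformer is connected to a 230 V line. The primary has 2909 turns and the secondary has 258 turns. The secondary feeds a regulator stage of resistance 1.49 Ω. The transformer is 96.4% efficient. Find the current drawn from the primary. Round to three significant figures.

I_p ≈ 1.26 A

V_s = 230 × 258/2909 = 20.399 V.
I_s = V_s/R = 20.399/1.49 = 13.690 A.
P_out = V_s I_s = 20.399 × 13.690 = 279.27 W.
P_in = P_out/η = 279.27/0.964 = 289.70 W.
I_p = P_in/V_p = 289.70/230 = 1.26 A.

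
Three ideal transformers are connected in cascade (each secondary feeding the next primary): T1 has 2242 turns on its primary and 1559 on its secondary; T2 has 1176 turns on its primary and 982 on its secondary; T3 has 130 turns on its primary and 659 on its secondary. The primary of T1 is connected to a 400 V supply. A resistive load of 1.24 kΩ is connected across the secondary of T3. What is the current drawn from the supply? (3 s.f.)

After T1: V = 400.00 × 1559/2242 = 278.14 V.
After T2: V = 278.14 × 982/1176 = 232.26 V.
After T3: V = 232.26 × 659/130 = 1177.4 V.
I_load = 1177.4/1240 = 0.94950 A, so P_out = 1177.4 × 0.94950 = 1117.9 W.
All ideal ⇒ P_in = P_out, so I_supply = 1117.9/400 = 2.79 A.

I_supply ≈ 2.79 A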